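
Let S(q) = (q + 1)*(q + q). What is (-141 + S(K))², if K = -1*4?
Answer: 13689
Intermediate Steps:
K = -4
S(q) = 2*q*(1 + q) (S(q) = (1 + q)*(2*q) = 2*q*(1 + q))
(-141 + S(K))² = (-141 + 2*(-4)*(1 - 4))² = (-141 + 2*(-4)*(-3))² = (-141 + 24)² = (-117)² = 13689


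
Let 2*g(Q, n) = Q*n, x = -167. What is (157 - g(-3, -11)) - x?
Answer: 615/2 ≈ 307.50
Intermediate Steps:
g(Q, n) = Q*n/2 (g(Q, n) = (Q*n)/2 = Q*n/2)
(157 - g(-3, -11)) - x = (157 - (-3)*(-11)/2) - 1*(-167) = (157 - 1*33/2) + 167 = (157 - 33/2) + 167 = 281/2 + 167 = 615/2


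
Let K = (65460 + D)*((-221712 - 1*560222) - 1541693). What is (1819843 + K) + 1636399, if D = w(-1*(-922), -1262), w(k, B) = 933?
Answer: -154269111169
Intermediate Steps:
D = 933
K = -154272567411 (K = (65460 + 933)*((-221712 - 1*560222) - 1541693) = 66393*((-221712 - 560222) - 1541693) = 66393*(-781934 - 1541693) = 66393*(-2323627) = -154272567411)
(1819843 + K) + 1636399 = (1819843 - 154272567411) + 1636399 = -154270747568 + 1636399 = -154269111169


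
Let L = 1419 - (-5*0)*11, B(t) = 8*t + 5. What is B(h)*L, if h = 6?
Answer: 75207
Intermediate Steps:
B(t) = 5 + 8*t
L = 1419 (L = 1419 - 0*11 = 1419 - 1*0 = 1419 + 0 = 1419)
B(h)*L = (5 + 8*6)*1419 = (5 + 48)*1419 = 53*1419 = 75207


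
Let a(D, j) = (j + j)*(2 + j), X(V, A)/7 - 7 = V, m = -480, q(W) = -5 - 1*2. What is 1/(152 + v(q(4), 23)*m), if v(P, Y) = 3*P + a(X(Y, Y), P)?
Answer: -1/23368 ≈ -4.2794e-5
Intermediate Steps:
q(W) = -7 (q(W) = -5 - 2 = -7)
X(V, A) = 49 + 7*V
a(D, j) = 2*j*(2 + j) (a(D, j) = (2*j)*(2 + j) = 2*j*(2 + j))
v(P, Y) = 3*P + 2*P*(2 + P)
1/(152 + v(q(4), 23)*m) = 1/(152 - 7*(7 + 2*(-7))*(-480)) = 1/(152 - 7*(7 - 14)*(-480)) = 1/(152 - 7*(-7)*(-480)) = 1/(152 + 49*(-480)) = 1/(152 - 23520) = 1/(-23368) = -1/23368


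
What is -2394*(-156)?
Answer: 373464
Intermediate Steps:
-2394*(-156) = -1*(-373464) = 373464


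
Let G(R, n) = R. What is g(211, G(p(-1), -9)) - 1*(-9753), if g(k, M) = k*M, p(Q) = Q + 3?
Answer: 10175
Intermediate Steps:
p(Q) = 3 + Q
g(k, M) = M*k
g(211, G(p(-1), -9)) - 1*(-9753) = (3 - 1)*211 - 1*(-9753) = 2*211 + 9753 = 422 + 9753 = 10175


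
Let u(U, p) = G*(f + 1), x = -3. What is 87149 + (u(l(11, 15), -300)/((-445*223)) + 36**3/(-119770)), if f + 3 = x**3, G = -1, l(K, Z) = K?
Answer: 103579399528506/1188537595 ≈ 87149.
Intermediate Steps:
f = -30 (f = -3 + (-3)**3 = -3 - 27 = -30)
u(U, p) = 29 (u(U, p) = -(-30 + 1) = -1*(-29) = 29)
87149 + (u(l(11, 15), -300)/((-445*223)) + 36**3/(-119770)) = 87149 + (29/((-445*223)) + 36**3/(-119770)) = 87149 + (29/(-99235) + 46656*(-1/119770)) = 87149 + (29*(-1/99235) - 23328/59885) = 87149 + (-29/99235 - 23328/59885) = 87149 - 463338149/1188537595 = 103579399528506/1188537595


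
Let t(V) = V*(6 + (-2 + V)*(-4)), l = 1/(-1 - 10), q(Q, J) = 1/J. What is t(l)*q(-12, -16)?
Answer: 79/968 ≈ 0.081612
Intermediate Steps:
l = -1/11 (l = 1/(-11) = -1/11 ≈ -0.090909)
t(V) = V*(14 - 4*V) (t(V) = V*(6 + (8 - 4*V)) = V*(14 - 4*V))
t(l)*q(-12, -16) = (2*(-1/11)*(7 - 2*(-1/11)))/(-16) = (2*(-1/11)*(7 + 2/11))*(-1/16) = (2*(-1/11)*(79/11))*(-1/16) = -158/121*(-1/16) = 79/968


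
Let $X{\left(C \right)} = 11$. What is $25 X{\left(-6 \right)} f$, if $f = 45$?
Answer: $12375$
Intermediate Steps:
$25 X{\left(-6 \right)} f = 25 \cdot 11 \cdot 45 = 275 \cdot 45 = 12375$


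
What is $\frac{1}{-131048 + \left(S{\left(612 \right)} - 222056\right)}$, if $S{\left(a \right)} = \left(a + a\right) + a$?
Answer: $- \frac{1}{351268} \approx -2.8468 \cdot 10^{-6}$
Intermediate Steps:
$S{\left(a \right)} = 3 a$ ($S{\left(a \right)} = 2 a + a = 3 a$)
$\frac{1}{-131048 + \left(S{\left(612 \right)} - 222056\right)} = \frac{1}{-131048 + \left(3 \cdot 612 - 222056\right)} = \frac{1}{-131048 + \left(1836 - 222056\right)} = \frac{1}{-131048 - 220220} = \frac{1}{-351268} = - \frac{1}{351268}$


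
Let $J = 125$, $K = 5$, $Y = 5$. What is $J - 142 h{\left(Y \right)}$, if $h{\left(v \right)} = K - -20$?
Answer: $-3425$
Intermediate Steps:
$h{\left(v \right)} = 25$ ($h{\left(v \right)} = 5 - -20 = 5 + 20 = 25$)
$J - 142 h{\left(Y \right)} = 125 - 3550 = -3425$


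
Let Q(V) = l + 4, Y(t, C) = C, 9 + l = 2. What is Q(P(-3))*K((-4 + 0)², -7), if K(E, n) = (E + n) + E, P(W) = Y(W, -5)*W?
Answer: -75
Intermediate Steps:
l = -7 (l = -9 + 2 = -7)
P(W) = -5*W
Q(V) = -3 (Q(V) = -7 + 4 = -3)
K(E, n) = n + 2*E
Q(P(-3))*K((-4 + 0)², -7) = -3*(-7 + 2*(-4 + 0)²) = -3*(-7 + 2*(-4)²) = -3*(-7 + 2*16) = -3*(-7 + 32) = -3*25 = -75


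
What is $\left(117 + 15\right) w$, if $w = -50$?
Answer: $-6600$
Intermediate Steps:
$\left(117 + 15\right) w = \left(117 + 15\right) \left(-50\right) = 132 \left(-50\right) = -6600$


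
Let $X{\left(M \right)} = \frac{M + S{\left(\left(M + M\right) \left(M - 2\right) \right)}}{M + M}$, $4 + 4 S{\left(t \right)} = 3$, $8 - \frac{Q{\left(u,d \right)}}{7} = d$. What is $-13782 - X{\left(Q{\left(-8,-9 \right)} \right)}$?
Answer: $- \frac{13120939}{952} \approx -13783.0$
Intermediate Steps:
$Q{\left(u,d \right)} = 56 - 7 d$
$S{\left(t \right)} = - \frac{1}{4}$ ($S{\left(t \right)} = -1 + \frac{1}{4} \cdot 3 = -1 + \frac{3}{4} = - \frac{1}{4}$)
$X{\left(M \right)} = \frac{- \frac{1}{4} + M}{2 M}$ ($X{\left(M \right)} = \frac{M - \frac{1}{4}}{M + M} = \frac{- \frac{1}{4} + M}{2 M}$)
$-13782 - X{\left(Q{\left(-8,-9 \right)} \right)} = -13782 - \frac{-1 + 4 \left(56 - -63\right)}{8 \left(56 - -63\right)} = -13782 - \frac{-1 + 4 \left(56 + 63\right)}{8 \left(56 + 63\right)} = -13782 - \frac{-1 + 4 \cdot 119}{8 \cdot 119} = -13782 - \frac{1}{8} \cdot \frac{1}{119} \left(-1 + 476\right) = -13782 - \frac{1}{8} \cdot \frac{1}{119} \cdot 475 = -13782 - \frac{475}{952} = - \frac{13120939}{952}$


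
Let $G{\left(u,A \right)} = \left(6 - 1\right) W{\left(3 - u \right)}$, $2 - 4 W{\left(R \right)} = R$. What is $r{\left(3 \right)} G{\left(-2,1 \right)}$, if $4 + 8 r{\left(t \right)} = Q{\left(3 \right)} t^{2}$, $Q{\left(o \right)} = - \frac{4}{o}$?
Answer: $\frac{15}{2} \approx 7.5$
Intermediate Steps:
$W{\left(R \right)} = \frac{1}{2} - \frac{R}{4}$
$G{\left(u,A \right)} = - \frac{5}{4} + \frac{5 u}{4}$ ($G{\left(u,A \right)} = \left(6 - 1\right) \left(\frac{1}{2} - \frac{3 - u}{4}\right) = 5 \left(\frac{1}{2} + \left(- \frac{3}{4} + \frac{u}{4}\right)\right) = 5 \left(- \frac{1}{4} + \frac{u}{4}\right) = - \frac{5}{4} + \frac{5 u}{4}$)
$r{\left(t \right)} = - \frac{1}{2} - \frac{t^{2}}{6}$ ($r{\left(t \right)} = - \frac{1}{2} + \frac{- \frac{4}{3} t^{2}}{8} = - \frac{1}{2} + \frac{\left(-4\right) \frac{1}{3} t^{2}}{8} = - \frac{1}{2} + \frac{\left(- \frac{4}{3}\right) t^{2}}{8} = - \frac{1}{2} - \frac{t^{2}}{6}$)
$r{\left(3 \right)} G{\left(-2,1 \right)} = \left(- \frac{1}{2} - \frac{3^{2}}{6}\right) \left(- \frac{5}{4} + \frac{5}{4} \left(-2\right)\right) = \left(- \frac{1}{2} - \frac{3}{2}\right) \left(- \frac{5}{4} - \frac{5}{2}\right) = \left(- \frac{1}{2} - \frac{3}{2}\right) \left(- \frac{15}{4}\right) = \left(-2\right) \left(- \frac{15}{4}\right) = \frac{15}{2}$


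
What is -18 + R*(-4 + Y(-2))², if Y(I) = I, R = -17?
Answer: -630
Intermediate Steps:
-18 + R*(-4 + Y(-2))² = -18 - 17*(-4 - 2)² = -18 - 17*(-6)² = -18 - 17*36 = -18 - 612 = -630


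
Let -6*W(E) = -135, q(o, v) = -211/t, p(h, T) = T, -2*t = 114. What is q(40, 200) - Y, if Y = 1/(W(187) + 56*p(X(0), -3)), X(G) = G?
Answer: 6835/1843 ≈ 3.7086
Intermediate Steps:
t = -57 (t = -½*114 = -57)
q(o, v) = 211/57 (q(o, v) = -211/(-57) = -211*(-1/57) = 211/57)
W(E) = 45/2 (W(E) = -⅙*(-135) = 45/2)
Y = -2/291 (Y = 1/(45/2 + 56*(-3)) = 1/(45/2 - 168) = 1/(-291/2) = -2/291 ≈ -0.0068729)
q(40, 200) - Y = 211/57 - 1*(-2/291) = 211/57 + 2/291 = 6835/1843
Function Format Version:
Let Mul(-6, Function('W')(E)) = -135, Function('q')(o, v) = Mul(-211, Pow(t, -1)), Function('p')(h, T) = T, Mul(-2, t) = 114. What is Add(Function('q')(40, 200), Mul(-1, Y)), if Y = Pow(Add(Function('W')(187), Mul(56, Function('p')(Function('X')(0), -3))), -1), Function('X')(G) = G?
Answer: Rational(6835, 1843) ≈ 3.7086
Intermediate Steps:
t = -57 (t = Mul(Rational(-1, 2), 114) = -57)
Function('q')(o, v) = Rational(211, 57) (Function('q')(o, v) = Mul(-211, Pow(-57, -1)) = Mul(-211, Rational(-1, 57)) = Rational(211, 57))
Function('W')(E) = Rational(45, 2) (Function('W')(E) = Mul(Rational(-1, 6), -135) = Rational(45, 2))
Y = Rational(-2, 291) (Y = Pow(Add(Rational(45, 2), Mul(56, -3)), -1) = Pow(Add(Rational(45, 2), -168), -1) = Pow(Rational(-291, 2), -1) = Rational(-2, 291) ≈ -0.0068729)
Add(Function('q')(40, 200), Mul(-1, Y)) = Add(Rational(211, 57), Mul(-1, Rational(-2, 291))) = Add(Rational(211, 57), Rational(2, 291)) = Rational(6835, 1843)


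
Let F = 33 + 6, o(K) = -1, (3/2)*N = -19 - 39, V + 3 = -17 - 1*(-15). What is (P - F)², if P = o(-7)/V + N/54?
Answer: 256128016/164025 ≈ 1561.5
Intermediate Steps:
V = -5 (V = -3 + (-17 - 1*(-15)) = -3 + (-17 + 15) = -3 - 2 = -5)
N = -116/3 (N = 2*(-19 - 39)/3 = (⅔)*(-58) = -116/3 ≈ -38.667)
F = 39
P = -209/405 (P = -1/(-5) - 116/3/54 = -1*(-⅕) - 116/3*1/54 = ⅕ - 58/81 = -209/405 ≈ -0.51605)
(P - F)² = (-209/405 - 1*39)² = (-209/405 - 39)² = (-16004/405)² = 256128016/164025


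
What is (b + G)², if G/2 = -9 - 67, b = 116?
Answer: 1296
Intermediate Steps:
G = -152 (G = 2*(-9 - 67) = 2*(-76) = -152)
(b + G)² = (116 - 152)² = (-36)² = 1296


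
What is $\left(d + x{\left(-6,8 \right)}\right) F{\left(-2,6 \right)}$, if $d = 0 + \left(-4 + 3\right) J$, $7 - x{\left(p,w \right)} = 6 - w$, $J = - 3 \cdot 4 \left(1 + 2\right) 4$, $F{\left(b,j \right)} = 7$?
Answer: $1071$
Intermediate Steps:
$J = -144$ ($J = - 3 \cdot 4 \cdot 3 \cdot 4 = \left(-3\right) 12 \cdot 4 = \left(-36\right) 4 = -144$)
$x{\left(p,w \right)} = 1 + w$ ($x{\left(p,w \right)} = 7 - \left(6 - w\right) = 7 + \left(-6 + w\right) = 1 + w$)
$d = 144$ ($d = 0 + \left(-4 + 3\right) \left(-144\right) = 0 - -144 = 0 + 144 = 144$)
$\left(d + x{\left(-6,8 \right)}\right) F{\left(-2,6 \right)} = \left(144 + \left(1 + 8\right)\right) 7 = \left(144 + 9\right) 7 = 153 \cdot 7 = 1071$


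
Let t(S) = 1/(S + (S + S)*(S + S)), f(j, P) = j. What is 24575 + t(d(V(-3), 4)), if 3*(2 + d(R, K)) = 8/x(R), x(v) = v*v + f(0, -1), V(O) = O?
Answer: 177481379/7222 ≈ 24575.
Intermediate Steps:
x(v) = v² (x(v) = v*v + 0 = v² + 0 = v²)
d(R, K) = -2 + 8/(3*R²) (d(R, K) = -2 + (8/(R²))/3 = -2 + (8/R²)/3 = -2 + 8/(3*R²))
t(S) = 1/(S + 4*S²) (t(S) = 1/(S + (2*S)*(2*S)) = 1/(S + 4*S²))
24575 + t(d(V(-3), 4)) = 24575 + 1/((-2 + (8/3)/(-3)²)*(1 + 4*(-2 + (8/3)/(-3)²))) = 24575 + 1/((-2 + (8/3)*(⅑))*(1 + 4*(-2 + (8/3)*(⅑)))) = 24575 + 1/((-2 + 8/27)*(1 + 4*(-2 + 8/27))) = 24575 + 1/((-46/27)*(1 + 4*(-46/27))) = 24575 - 27/(46*(1 - 184/27)) = 24575 - 27/(46*(-157/27)) = 24575 - 27/46*(-27/157) = 24575 + 729/7222 = 177481379/7222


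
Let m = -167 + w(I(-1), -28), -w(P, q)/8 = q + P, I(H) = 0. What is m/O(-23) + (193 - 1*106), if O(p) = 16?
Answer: 1449/16 ≈ 90.563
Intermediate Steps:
w(P, q) = -8*P - 8*q (w(P, q) = -8*(q + P) = -8*(P + q) = -8*P - 8*q)
m = 57 (m = -167 + (-8*0 - 8*(-28)) = -167 + (0 + 224) = -167 + 224 = 57)
m/O(-23) + (193 - 1*106) = 57/16 + (193 - 1*106) = (1/16)*57 + (193 - 106) = 57/16 + 87 = 1449/16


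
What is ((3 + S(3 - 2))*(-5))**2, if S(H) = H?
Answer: 400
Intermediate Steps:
((3 + S(3 - 2))*(-5))**2 = ((3 + (3 - 2))*(-5))**2 = ((3 + 1)*(-5))**2 = (4*(-5))**2 = (-20)**2 = 400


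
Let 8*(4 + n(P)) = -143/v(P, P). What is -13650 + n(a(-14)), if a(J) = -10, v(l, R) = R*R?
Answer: -10923343/800 ≈ -13654.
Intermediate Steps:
v(l, R) = R²
n(P) = -4 - 143/(8*P²) (n(P) = -4 + (-143/P²)/8 = -4 - 143/(8*P²))
-13650 + n(a(-14)) = -13650 + (-4 - 143/8/(-10)²) = -13650 + (-4 - 143/8*1/100) = -13650 + (-4 - 143/800) = -13650 - 3343/800 = -10923343/800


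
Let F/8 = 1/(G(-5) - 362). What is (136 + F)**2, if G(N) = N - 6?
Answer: 2572518400/139129 ≈ 18490.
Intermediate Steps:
G(N) = -6 + N
F = -8/373 (F = 8/((-6 - 5) - 362) = 8/(-11 - 362) = 8/(-373) = 8*(-1/373) = -8/373 ≈ -0.021448)
(136 + F)**2 = (136 - 8/373)**2 = (50720/373)**2 = 2572518400/139129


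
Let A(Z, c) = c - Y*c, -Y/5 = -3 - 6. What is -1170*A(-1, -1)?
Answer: -51480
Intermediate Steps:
Y = 45 (Y = -5*(-3 - 6) = -5*(-9) = 45)
A(Z, c) = -44*c (A(Z, c) = c - 45*c = -44*c)
-1170*A(-1, -1) = -(-51480)*(-1) = -1170*44 = -51480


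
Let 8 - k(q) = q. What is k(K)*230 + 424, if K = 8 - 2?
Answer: 884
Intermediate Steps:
K = 6
k(q) = 8 - q
k(K)*230 + 424 = (8 - 1*6)*230 + 424 = (8 - 6)*230 + 424 = 2*230 + 424 = 460 + 424 = 884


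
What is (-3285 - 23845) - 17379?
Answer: -44509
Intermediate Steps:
(-3285 - 23845) - 17379 = -27130 - 17379 = -44509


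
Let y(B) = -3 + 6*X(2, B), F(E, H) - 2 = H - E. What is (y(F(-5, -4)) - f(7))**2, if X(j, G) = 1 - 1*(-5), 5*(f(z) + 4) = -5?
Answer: 1444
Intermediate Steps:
f(z) = -5 (f(z) = -4 + (1/5)*(-5) = -4 - 1 = -5)
F(E, H) = 2 + H - E (F(E, H) = 2 + (H - E) = 2 + H - E)
X(j, G) = 6 (X(j, G) = 1 + 5 = 6)
y(B) = 33 (y(B) = -3 + 6*6 = -3 + 36 = 33)
(y(F(-5, -4)) - f(7))**2 = (33 - 1*(-5))**2 = (33 + 5)**2 = 38**2 = 1444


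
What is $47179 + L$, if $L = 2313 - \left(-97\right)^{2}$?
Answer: $40083$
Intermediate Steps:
$L = -7096$ ($L = 2313 - 9409 = -7096$)
$47179 + L = 47179 - 7096 = 40083$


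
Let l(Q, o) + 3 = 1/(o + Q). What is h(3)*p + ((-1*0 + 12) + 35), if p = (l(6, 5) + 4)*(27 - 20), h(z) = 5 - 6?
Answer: 433/11 ≈ 39.364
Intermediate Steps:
h(z) = -1
l(Q, o) = -3 + 1/(Q + o) (l(Q, o) = -3 + 1/(o + Q) = -3 + 1/(Q + o))
p = 84/11 (p = ((1 - 3*6 - 3*5)/(6 + 5) + 4)*(27 - 20) = ((1 - 18 - 15)/11 + 4)*7 = ((1/11)*(-32) + 4)*7 = (-32/11 + 4)*7 = (12/11)*7 = 84/11 ≈ 7.6364)
h(3)*p + ((-1*0 + 12) + 35) = -1*84/11 + ((-1*0 + 12) + 35) = -84/11 + ((0 + 12) + 35) = -84/11 + (12 + 35) = -84/11 + 47 = 433/11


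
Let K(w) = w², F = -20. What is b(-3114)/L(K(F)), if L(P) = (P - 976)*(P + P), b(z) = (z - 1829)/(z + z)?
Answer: -4943/2869862400 ≈ -1.7224e-6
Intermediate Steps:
b(z) = (-1829 + z)/(2*z) (b(z) = (-1829 + z)/((2*z)) = (-1829 + z)*(1/(2*z)) = (-1829 + z)/(2*z))
L(P) = 2*P*(-976 + P) (L(P) = (-976 + P)*(2*P) = 2*P*(-976 + P))
b(-3114)/L(K(F)) = ((½)*(-1829 - 3114)/(-3114))/((2*(-20)²*(-976 + (-20)²))) = ((½)*(-1/3114)*(-4943))/((2*400*(-976 + 400))) = 4943/(6228*((2*400*(-576)))) = (4943/6228)/(-460800) = (4943/6228)*(-1/460800) = -4943/2869862400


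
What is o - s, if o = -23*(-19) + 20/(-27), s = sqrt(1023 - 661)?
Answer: 11779/27 - sqrt(362) ≈ 417.23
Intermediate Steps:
s = sqrt(362) ≈ 19.026
o = 11779/27 (o = 437 + 20*(-1/27) = 437 - 20/27 = 11779/27 ≈ 436.26)
o - s = 11779/27 - sqrt(362)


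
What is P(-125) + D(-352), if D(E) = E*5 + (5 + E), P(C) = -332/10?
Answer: -10701/5 ≈ -2140.2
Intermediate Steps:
P(C) = -166/5 (P(C) = -332*1/10 = -166/5)
D(E) = 5 + 6*E (D(E) = 5*E + (5 + E) = 5 + 6*E)
P(-125) + D(-352) = -166/5 + (5 + 6*(-352)) = -166/5 + (5 - 2112) = -166/5 - 2107 = -10701/5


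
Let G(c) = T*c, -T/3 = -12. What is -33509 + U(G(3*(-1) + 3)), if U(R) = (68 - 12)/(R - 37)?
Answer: -1239889/37 ≈ -33511.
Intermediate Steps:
T = 36 (T = -3*(-12) = 36)
G(c) = 36*c
U(R) = 56/(-37 + R)
-33509 + U(G(3*(-1) + 3)) = -33509 + 56/(-37 + 36*(3*(-1) + 3)) = -33509 + 56/(-37 + 36*(-3 + 3)) = -33509 + 56/(-37 + 36*0) = -33509 + 56/(-37 + 0) = -33509 + 56/(-37) = -33509 + 56*(-1/37) = -33509 - 56/37 = -1239889/37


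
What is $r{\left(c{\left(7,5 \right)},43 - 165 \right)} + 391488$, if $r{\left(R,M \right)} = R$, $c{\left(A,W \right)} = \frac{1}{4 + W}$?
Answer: $\frac{3523393}{9} \approx 3.9149 \cdot 10^{5}$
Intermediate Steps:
$r{\left(c{\left(7,5 \right)},43 - 165 \right)} + 391488 = \frac{1}{4 + 5} + 391488 = \frac{1}{9} + 391488 = \frac{3523393}{9}$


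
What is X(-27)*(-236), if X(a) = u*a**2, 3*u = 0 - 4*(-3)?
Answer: -688176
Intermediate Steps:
u = 4 (u = (0 - 4*(-3))/3 = (0 + 12)/3 = (1/3)*12 = 4)
X(a) = 4*a**2
X(-27)*(-236) = (4*(-27)**2)*(-236) = (4*729)*(-236) = 2916*(-236) = -688176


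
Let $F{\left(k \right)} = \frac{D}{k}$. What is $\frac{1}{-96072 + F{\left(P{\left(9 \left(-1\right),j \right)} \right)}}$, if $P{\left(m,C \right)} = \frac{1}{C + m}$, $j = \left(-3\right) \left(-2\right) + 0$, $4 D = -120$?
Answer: $- \frac{1}{95982} \approx -1.0419 \cdot 10^{-5}$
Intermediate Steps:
$D = -30$ ($D = \frac{1}{4} \left(-120\right) = -30$)
$j = 6$ ($j = 6 + 0 = 6$)
$F{\left(k \right)} = - \frac{30}{k}$
$\frac{1}{-96072 + F{\left(P{\left(9 \left(-1\right),j \right)} \right)}} = \frac{1}{-96072 - \frac{30}{\frac{1}{6 + 9 \left(-1\right)}}} = \frac{1}{-96072 - \frac{30}{\frac{1}{6 - 9}}} = \frac{1}{-96072 - \frac{30}{\frac{1}{-3}}} = \frac{1}{-96072 - \frac{30}{- \frac{1}{3}}} = \frac{1}{-96072 - -90} = \frac{1}{-96072 + 90} = \frac{1}{-95982} = - \frac{1}{95982}$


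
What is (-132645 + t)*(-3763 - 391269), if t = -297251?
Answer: 169822676672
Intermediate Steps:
(-132645 + t)*(-3763 - 391269) = (-132645 - 297251)*(-3763 - 391269) = -429896*(-395032) = 169822676672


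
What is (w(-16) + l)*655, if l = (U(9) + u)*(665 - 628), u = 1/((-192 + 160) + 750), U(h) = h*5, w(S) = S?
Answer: 775532445/718 ≈ 1.0801e+6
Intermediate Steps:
U(h) = 5*h
u = 1/718 (u = 1/(-32 + 750) = 1/718 ≈ 0.0013928)
l = 1195507/718 (l = (5*9 + 1/718)*(665 - 628) = (45 + 1/718)*37 = (32311/718)*37 = 1195507/718 ≈ 1665.1)
(w(-16) + l)*655 = (-16 + 1195507/718)*655 = (1184019/718)*655 = 775532445/718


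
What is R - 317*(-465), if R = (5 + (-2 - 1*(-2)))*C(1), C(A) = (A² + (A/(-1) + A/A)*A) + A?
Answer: 147415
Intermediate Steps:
C(A) = A + A² + A*(1 - A) (C(A) = (A² + (A*(-1) + 1)*A) + A = (A² + (-A + 1)*A) + A = (A² + (1 - A)*A) + A = (A² + A*(1 - A)) + A = A + A² + A*(1 - A))
R = 10 (R = (5 + (-2 - 1*(-2)))*(2*1) = (5 + (-2 + 2))*2 = (5 + 0)*2 = 5*2 = 10)
R - 317*(-465) = 10 - 317*(-465) = 10 + 147405 = 147415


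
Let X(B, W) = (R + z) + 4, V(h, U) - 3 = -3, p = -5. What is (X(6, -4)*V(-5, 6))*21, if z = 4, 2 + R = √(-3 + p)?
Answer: 0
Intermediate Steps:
V(h, U) = 0 (V(h, U) = 3 - 3 = 0)
R = -2 + 2*I*√2 (R = -2 + √(-3 - 5) = -2 + √(-8) = -2 + 2*I*√2 ≈ -2.0 + 2.8284*I)
X(B, W) = 6 + 2*I*√2 (X(B, W) = ((-2 + 2*I*√2) + 4) + 4 = (2 + 2*I*√2) + 4 = 6 + 2*I*√2)
(X(6, -4)*V(-5, 6))*21 = ((6 + 2*I*√2)*0)*21 = 0*21 = 0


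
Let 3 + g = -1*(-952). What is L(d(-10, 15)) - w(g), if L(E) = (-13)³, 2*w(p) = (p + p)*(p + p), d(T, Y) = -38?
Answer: -1803399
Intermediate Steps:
g = 949 (g = -3 - 1*(-952) = -3 + 952 = 949)
w(p) = 2*p² (w(p) = ((p + p)*(p + p))/2 = ((2*p)*(2*p))/2 = (4*p²)/2 = 2*p²)
L(E) = -2197
L(d(-10, 15)) - w(g) = -2197 - 2*949² = -2197 - 2*900601 = -2197 - 1*1801202 = -2197 - 1801202 = -1803399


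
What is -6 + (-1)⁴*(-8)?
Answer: -14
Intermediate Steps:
-6 + (-1)⁴*(-8) = -6 + 1*(-8) = -6 - 8 = -14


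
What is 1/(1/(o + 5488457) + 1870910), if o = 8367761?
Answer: 13856218/25923736818381 ≈ 5.3450e-7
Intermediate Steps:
1/(1/(o + 5488457) + 1870910) = 1/(1/(8367761 + 5488457) + 1870910) = 1/(1/13856218 + 1870910) = 1/(25923736818381/13856218) = 13856218/25923736818381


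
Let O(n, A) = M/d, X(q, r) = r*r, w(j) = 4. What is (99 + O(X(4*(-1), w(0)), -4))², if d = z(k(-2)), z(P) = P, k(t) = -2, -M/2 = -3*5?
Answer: 7056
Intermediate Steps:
M = 30 (M = -(-6)*5 = -2*(-15) = 30)
X(q, r) = r²
d = -2
O(n, A) = -15 (O(n, A) = 30/(-2) = 30*(-½) = -15)
(99 + O(X(4*(-1), w(0)), -4))² = (99 - 15)² = 84² = 7056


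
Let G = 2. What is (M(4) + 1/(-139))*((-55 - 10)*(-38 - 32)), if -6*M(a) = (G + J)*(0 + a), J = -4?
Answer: 2516150/417 ≈ 6033.9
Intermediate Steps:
M(a) = a/3 (M(a) = -(2 - 4)*(0 + a)/6 = -(-1)*a/3 = a/3)
(M(4) + 1/(-139))*((-55 - 10)*(-38 - 32)) = ((1/3)*4 + 1/(-139))*((-55 - 10)*(-38 - 32)) = (4/3 - 1/139)*(-65*(-70)) = (553/417)*4550 = 2516150/417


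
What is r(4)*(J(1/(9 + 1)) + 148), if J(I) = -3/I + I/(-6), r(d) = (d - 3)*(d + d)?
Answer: 14158/15 ≈ 943.87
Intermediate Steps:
r(d) = 2*d*(-3 + d) (r(d) = (-3 + d)*(2*d) = 2*d*(-3 + d))
J(I) = -3/I - I/6 (J(I) = -3/I + I*(-⅙) = -3/I - I/6)
r(4)*(J(1/(9 + 1)) + 148) = (2*4*(-3 + 4))*((-3/(1/(9 + 1)) - 1/(6*(9 + 1))) + 148) = (2*4*1)*((-3/(1/10) - ⅙/10) + 148) = 8*((-3/⅒ - ⅙*⅒) + 148) = 8*((-3*10 - 1/60) + 148) = 8*((-30 - 1/60) + 148) = 8*(-1801/60 + 148) = 8*(7079/60) = 14158/15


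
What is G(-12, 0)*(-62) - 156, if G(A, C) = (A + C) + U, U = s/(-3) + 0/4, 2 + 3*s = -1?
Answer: 1702/3 ≈ 567.33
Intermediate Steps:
s = -1 (s = -⅔ + (⅓)*(-1) = -⅔ - ⅓ = -1)
U = ⅓ (U = -1/(-3) + 0/4 = -1*(-⅓) + 0*(¼) = ⅓ + 0 = ⅓ ≈ 0.33333)
G(A, C) = ⅓ + A + C (G(A, C) = (A + C) + ⅓ = ⅓ + A + C)
G(-12, 0)*(-62) - 156 = (⅓ - 12 + 0)*(-62) - 156 = -35/3*(-62) - 156 = 2170/3 - 156 = 1702/3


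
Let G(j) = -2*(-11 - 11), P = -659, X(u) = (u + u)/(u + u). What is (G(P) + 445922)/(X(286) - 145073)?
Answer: -222983/72536 ≈ -3.0741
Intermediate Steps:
X(u) = 1 (X(u) = (2*u)/((2*u)) = (2*u)*(1/(2*u)) = 1)
G(j) = 44 (G(j) = -2*(-22) = 44)
(G(P) + 445922)/(X(286) - 145073) = (44 + 445922)/(1 - 145073) = 445966/(-145072) = 445966*(-1/145072) = -222983/72536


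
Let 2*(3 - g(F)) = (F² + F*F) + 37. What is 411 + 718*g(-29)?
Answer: -614556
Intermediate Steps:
g(F) = -31/2 - F² (g(F) = 3 - ((F² + F*F) + 37)/2 = 3 - ((F² + F²) + 37)/2 = 3 - (2*F² + 37)/2 = 3 - (37 + 2*F²)/2 = 3 + (-37/2 - F²) = -31/2 - F²)
411 + 718*g(-29) = 411 + 718*(-31/2 - 1*(-29)²) = 411 + 718*(-31/2 - 1*841) = 411 + 718*(-31/2 - 841) = 411 + 718*(-1713/2) = 411 - 614967 = -614556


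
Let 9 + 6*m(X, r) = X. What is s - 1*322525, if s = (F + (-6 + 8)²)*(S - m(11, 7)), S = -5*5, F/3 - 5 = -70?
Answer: -953059/3 ≈ -3.1769e+5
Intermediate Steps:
m(X, r) = -3/2 + X/6
F = -195 (F = 15 + 3*(-70) = 15 - 210 = -195)
S = -25
s = 14516/3 (s = (-195 + (-6 + 8)²)*(-25 - (-3/2 + (⅙)*11)) = (-195 + 2²)*(-25 - (-3/2 + 11/6)) = (-195 + 4)*(-25 - 1*⅓) = -191*(-25 - ⅓) = -191*(-76/3) = 14516/3 ≈ 4838.7)
s - 1*322525 = 14516/3 - 1*322525 = 14516/3 - 322525 = -953059/3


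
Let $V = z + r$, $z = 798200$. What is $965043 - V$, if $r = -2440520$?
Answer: $2607363$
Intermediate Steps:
$V = -1642320$ ($V = 798200 - 2440520 = -1642320$)
$965043 - V = 965043 - -1642320 = 965043 + 1642320 = 2607363$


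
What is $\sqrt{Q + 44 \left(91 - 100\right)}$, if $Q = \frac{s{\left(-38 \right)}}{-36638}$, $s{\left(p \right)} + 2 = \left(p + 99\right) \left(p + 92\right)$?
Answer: $\frac{i \sqrt{132922114430}}{18319} \approx 19.902 i$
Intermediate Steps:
$s{\left(p \right)} = -2 + \left(92 + p\right) \left(99 + p\right)$ ($s{\left(p \right)} = -2 + \left(p + 99\right) \left(p + 92\right) = -2 + \left(99 + p\right) \left(92 + p\right) = -2 + \left(92 + p\right) \left(99 + p\right)$)
$Q = - \frac{1646}{18319}$ ($Q = \frac{9106 + \left(-38\right)^{2} + 191 \left(-38\right)}{-36638} = \left(9106 + 1444 - 7258\right) \left(- \frac{1}{36638}\right) = 3292 \left(- \frac{1}{36638}\right) = - \frac{1646}{18319} \approx -0.089852$)
$\sqrt{Q + 44 \left(91 - 100\right)} = \sqrt{- \frac{1646}{18319} + 44 \left(91 - 100\right)} = \sqrt{- \frac{1646}{18319} + 44 \left(-9\right)} = \sqrt{- \frac{1646}{18319} - 396} = \sqrt{- \frac{7255970}{18319}} = \frac{i \sqrt{132922114430}}{18319}$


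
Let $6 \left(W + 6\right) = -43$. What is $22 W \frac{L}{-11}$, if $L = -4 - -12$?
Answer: $\frac{632}{3} \approx 210.67$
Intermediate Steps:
$L = 8$ ($L = -4 + 12 = 8$)
$W = - \frac{79}{6}$ ($W = -6 + \frac{1}{6} \left(-43\right) = -6 - \frac{43}{6} = - \frac{79}{6} \approx -13.167$)
$22 W \frac{L}{-11} = 22 \left(- \frac{79}{6}\right) \frac{8}{-11} = - \frac{869 \cdot 8 \left(- \frac{1}{11}\right)}{3} = \left(- \frac{869}{3}\right) \left(- \frac{8}{11}\right) = \frac{632}{3}$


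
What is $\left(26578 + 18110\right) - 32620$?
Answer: $12068$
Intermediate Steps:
$\left(26578 + 18110\right) - 32620 = 44688 - 32620 = 12068$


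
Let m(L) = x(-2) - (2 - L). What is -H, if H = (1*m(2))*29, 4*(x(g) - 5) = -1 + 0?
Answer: -551/4 ≈ -137.75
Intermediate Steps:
x(g) = 19/4 (x(g) = 5 + (-1 + 0)/4 = 5 + (¼)*(-1) = 5 - ¼ = 19/4)
m(L) = 11/4 + L (m(L) = 19/4 - (2 - L) = 19/4 + (-2 + L) = 11/4 + L)
H = 551/4 (H = (1*(11/4 + 2))*29 = (1*(19/4))*29 = (19/4)*29 = 551/4 ≈ 137.75)
-H = -1*551/4 = -551/4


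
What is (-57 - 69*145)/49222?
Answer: -5031/24611 ≈ -0.20442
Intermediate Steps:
(-57 - 69*145)/49222 = (-57 - 10005)*(1/49222) = -10062*1/49222 = -5031/24611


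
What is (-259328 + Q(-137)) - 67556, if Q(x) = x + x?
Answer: -327158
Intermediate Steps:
Q(x) = 2*x
(-259328 + Q(-137)) - 67556 = (-259328 + 2*(-137)) - 67556 = (-259328 - 274) - 67556 = -259602 - 67556 = -327158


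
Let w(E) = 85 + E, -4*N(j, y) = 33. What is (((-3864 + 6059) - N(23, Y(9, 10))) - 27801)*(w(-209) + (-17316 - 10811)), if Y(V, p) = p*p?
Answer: 2892648141/4 ≈ 7.2316e+8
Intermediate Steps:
Y(V, p) = p²
N(j, y) = -33/4 (N(j, y) = -¼*33 = -33/4)
(((-3864 + 6059) - N(23, Y(9, 10))) - 27801)*(w(-209) + (-17316 - 10811)) = (((-3864 + 6059) - 1*(-33/4)) - 27801)*((85 - 209) + (-17316 - 10811)) = ((2195 + 33/4) - 27801)*(-124 - 28127) = (8813/4 - 27801)*(-28251) = -102391/4*(-28251) = 2892648141/4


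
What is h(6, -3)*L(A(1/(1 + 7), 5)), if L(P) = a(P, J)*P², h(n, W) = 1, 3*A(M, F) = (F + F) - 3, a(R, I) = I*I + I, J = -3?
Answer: 98/3 ≈ 32.667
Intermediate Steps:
a(R, I) = I + I² (a(R, I) = I² + I = I + I²)
A(M, F) = -1 + 2*F/3 (A(M, F) = ((F + F) - 3)/3 = (2*F - 3)/3 = (-3 + 2*F)/3 = -1 + 2*F/3)
L(P) = 6*P² (L(P) = (-3*(1 - 3))*P² = (-3*(-2))*P² = 6*P²)
h(6, -3)*L(A(1/(1 + 7), 5)) = 1*(6*(-1 + (⅔)*5)²) = 1*(6*(-1 + 10/3)²) = 1*(6*(7/3)²) = 1*(6*(49/9)) = 1*(98/3) = 98/3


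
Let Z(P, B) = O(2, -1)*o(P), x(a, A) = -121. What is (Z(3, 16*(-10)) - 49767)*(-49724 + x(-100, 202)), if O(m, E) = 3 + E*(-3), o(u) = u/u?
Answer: 2480337045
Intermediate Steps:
o(u) = 1
O(m, E) = 3 - 3*E
Z(P, B) = 6 (Z(P, B) = (3 - 3*(-1))*1 = (3 + 3)*1 = 6*1 = 6)
(Z(3, 16*(-10)) - 49767)*(-49724 + x(-100, 202)) = (6 - 49767)*(-49724 - 121) = -49761*(-49845) = 2480337045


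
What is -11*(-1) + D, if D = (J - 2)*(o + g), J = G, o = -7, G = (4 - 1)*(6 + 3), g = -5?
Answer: -289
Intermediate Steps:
G = 27 (G = 3*9 = 27)
J = 27
D = -300 (D = (27 - 2)*(-7 - 5) = 25*(-12) = -300)
-11*(-1) + D = -11*(-1) - 300 = 11 - 300 = -289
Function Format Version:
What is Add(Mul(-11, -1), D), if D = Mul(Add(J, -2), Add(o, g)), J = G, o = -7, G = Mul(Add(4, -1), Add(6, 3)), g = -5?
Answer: -289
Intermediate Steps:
G = 27 (G = Mul(3, 9) = 27)
J = 27
D = -300 (D = Mul(Add(27, -2), Add(-7, -5)) = Mul(25, -12) = -300)
Add(Mul(-11, -1), D) = Add(Mul(-11, -1), -300) = Add(11, -300) = -289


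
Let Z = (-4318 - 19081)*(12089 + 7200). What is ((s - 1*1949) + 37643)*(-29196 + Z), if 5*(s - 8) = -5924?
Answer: -77900575493102/5 ≈ -1.5580e+13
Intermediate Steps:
s = -5884/5 (s = 8 + (⅕)*(-5924) = 8 - 5924/5 = -5884/5 ≈ -1176.8)
Z = -451343311 (Z = -23399*19289 = -451343311)
((s - 1*1949) + 37643)*(-29196 + Z) = ((-5884/5 - 1*1949) + 37643)*(-29196 - 451343311) = ((-5884/5 - 1949) + 37643)*(-451372507) = (-15629/5 + 37643)*(-451372507) = (172586/5)*(-451372507) = -77900575493102/5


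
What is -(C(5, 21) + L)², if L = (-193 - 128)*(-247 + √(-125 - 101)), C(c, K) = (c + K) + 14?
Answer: -6269485663 + 50927934*I*√226 ≈ -6.2695e+9 + 7.6562e+8*I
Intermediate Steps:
C(c, K) = 14 + K + c (C(c, K) = (K + c) + 14 = 14 + K + c)
L = 79287 - 321*I*√226 (L = -321*(-247 + √(-226)) = -321*(-247 + I*√226) = 79287 - 321*I*√226 ≈ 79287.0 - 4825.7*I)
-(C(5, 21) + L)² = -((14 + 21 + 5) + (79287 - 321*I*√226))² = -(40 + (79287 - 321*I*√226))² = -(79327 - 321*I*√226)²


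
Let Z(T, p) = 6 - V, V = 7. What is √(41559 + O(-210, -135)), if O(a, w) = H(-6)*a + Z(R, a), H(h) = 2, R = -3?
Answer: √41138 ≈ 202.82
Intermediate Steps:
Z(T, p) = -1 (Z(T, p) = 6 - 1*7 = 6 - 7 = -1)
O(a, w) = -1 + 2*a (O(a, w) = 2*a - 1 = -1 + 2*a)
√(41559 + O(-210, -135)) = √(41559 + (-1 + 2*(-210))) = √(41559 + (-1 - 420)) = √(41559 - 421) = √41138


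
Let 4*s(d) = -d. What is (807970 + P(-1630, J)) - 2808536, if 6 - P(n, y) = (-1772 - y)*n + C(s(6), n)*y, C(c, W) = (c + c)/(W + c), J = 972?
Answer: -21122318472/3263 ≈ -6.4733e+6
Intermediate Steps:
s(d) = -d/4 (s(d) = (-d)/4 = -d/4)
C(c, W) = 2*c/(W + c) (C(c, W) = (2*c)/(W + c) = 2*c/(W + c))
P(n, y) = 6 - n*(-1772 - y) + 3*y/(-3/2 + n) (P(n, y) = 6 - ((-1772 - y)*n + (2*(-1/4*6)/(n - 1/4*6))*y) = 6 - (n*(-1772 - y) + (2*(-3/2)/(n - 3/2))*y) = 6 - (n*(-1772 - y) + (2*(-3/2)/(-3/2 + n))*y) = 6 - (n*(-1772 - y) + (-3/(-3/2 + n))*y) = 6 - (n*(-1772 - y) - 3*y/(-3/2 + n)) = 6 + (-n*(-1772 - y) + 3*y/(-3/2 + n)) = 6 - n*(-1772 - y) + 3*y/(-3/2 + n))
(807970 + P(-1630, J)) - 2808536 = (807970 + (6*972 + (-3 + 2*(-1630))*(6 + 1772*(-1630) - 1630*972))/(-3 + 2*(-1630))) - 2808536 = (807970 + (5832 + (-3 - 3260)*(6 - 2888360 - 1584360))/(-3 - 3260)) - 2808536 = (807970 + (5832 - 3263*(-4472714))/(-3263)) - 2808536 = (807970 - (5832 + 14594465782)/3263) - 2808536 = (807970 - 1/3263*14594471614) - 2808536 = (807970 - 14594471614/3263) - 2808536 = -11958065504/3263 - 2808536 = -21122318472/3263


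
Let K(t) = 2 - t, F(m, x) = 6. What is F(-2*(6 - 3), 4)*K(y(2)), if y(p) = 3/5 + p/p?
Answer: 12/5 ≈ 2.4000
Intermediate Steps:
y(p) = 8/5 (y(p) = 3*(⅕) + 1 = ⅗ + 1 = 8/5)
F(-2*(6 - 3), 4)*K(y(2)) = 6*(2 - 1*8/5) = 6*(2 - 8/5) = 6*(⅖) = 12/5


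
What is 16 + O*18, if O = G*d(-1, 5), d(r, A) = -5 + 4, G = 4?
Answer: -56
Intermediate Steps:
d(r, A) = -1
O = -4 (O = 4*(-1) = -4)
16 + O*18 = 16 - 4*18 = 16 - 72 = -56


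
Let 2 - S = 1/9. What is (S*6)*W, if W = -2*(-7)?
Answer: 476/3 ≈ 158.67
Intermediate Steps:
W = 14
S = 17/9 (S = 2 - 1/9 = 17/9 ≈ 1.8889)
(S*6)*W = ((17/9)*6)*14 = (34/3)*14 = 476/3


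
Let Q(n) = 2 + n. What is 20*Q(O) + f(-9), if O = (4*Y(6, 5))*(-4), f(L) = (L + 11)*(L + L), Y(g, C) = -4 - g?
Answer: 3204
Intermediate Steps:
f(L) = 2*L*(11 + L) (f(L) = (11 + L)*(2*L) = 2*L*(11 + L))
O = 160 (O = (4*(-4 - 1*6))*(-4) = (4*(-4 - 6))*(-4) = (4*(-10))*(-4) = -40*(-4) = 160)
20*Q(O) + f(-9) = 20*(2 + 160) + 2*(-9)*(11 - 9) = 20*162 + 2*(-9)*2 = 3240 - 36 = 3204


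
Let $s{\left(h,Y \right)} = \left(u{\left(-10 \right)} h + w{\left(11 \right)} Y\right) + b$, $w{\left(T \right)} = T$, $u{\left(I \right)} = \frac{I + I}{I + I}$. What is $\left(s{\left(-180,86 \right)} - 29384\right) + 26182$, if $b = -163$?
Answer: $-2599$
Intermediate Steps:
$u{\left(I \right)} = 1$ ($u{\left(I \right)} = \frac{2 I}{2 I} = 2 I \frac{1}{2 I} = 1$)
$s{\left(h,Y \right)} = -163 + h + 11 Y$ ($s{\left(h,Y \right)} = \left(1 h + 11 Y\right) - 163 = \left(h + 11 Y\right) - 163 = -163 + h + 11 Y$)
$\left(s{\left(-180,86 \right)} - 29384\right) + 26182 = \left(\left(-163 - 180 + 11 \cdot 86\right) - 29384\right) + 26182 = \left(\left(-163 - 180 + 946\right) - 29384\right) + 26182 = \left(603 - 29384\right) + 26182 = -28781 + 26182 = -2599$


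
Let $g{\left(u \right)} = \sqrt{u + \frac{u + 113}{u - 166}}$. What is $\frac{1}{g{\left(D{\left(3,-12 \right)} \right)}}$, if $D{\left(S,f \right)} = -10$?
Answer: $- \frac{4 i \sqrt{253}}{207} \approx - 0.30736 i$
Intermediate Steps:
$g{\left(u \right)} = \sqrt{u + \frac{113 + u}{-166 + u}}$
$\frac{1}{g{\left(D{\left(3,-12 \right)} \right)}} = \frac{1}{\sqrt{\frac{113 - 10 - 10 \left(-166 - 10\right)}{-166 - 10}}} = \frac{1}{\sqrt{\frac{113 - 10 - -1760}{-176}}} = \frac{1}{\sqrt{- \frac{113 - 10 + 1760}{176}}} = \frac{1}{\sqrt{\left(- \frac{1}{176}\right) 1863}} = \frac{1}{\sqrt{- \frac{1863}{176}}} = \frac{1}{\frac{9}{44} i \sqrt{253}} = - \frac{4 i \sqrt{253}}{207}$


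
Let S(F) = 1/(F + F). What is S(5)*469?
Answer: 469/10 ≈ 46.900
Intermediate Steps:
S(F) = 1/(2*F)
S(5)*469 = ((½)/5)*469 = ((½)*(⅕))*469 = (⅒)*469 = 469/10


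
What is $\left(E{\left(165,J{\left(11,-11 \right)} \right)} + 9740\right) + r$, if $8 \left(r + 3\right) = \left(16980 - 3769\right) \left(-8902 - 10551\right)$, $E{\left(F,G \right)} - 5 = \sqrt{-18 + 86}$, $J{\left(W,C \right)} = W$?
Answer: $- \frac{256915647}{8} + 2 \sqrt{17} \approx -3.2114 \cdot 10^{7}$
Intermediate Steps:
$E{\left(F,G \right)} = 5 + 2 \sqrt{17}$ ($E{\left(F,G \right)} = 5 + \sqrt{-18 + 86} = 5 + \sqrt{68} = 5 + 2 \sqrt{17}$)
$r = - \frac{256993607}{8}$ ($r = -3 + \frac{\left(16980 - 3769\right) \left(-8902 - 10551\right)}{8} = -3 + \frac{13211 \left(-19453\right)}{8} = -3 + \frac{1}{8} \left(-256993583\right) = -3 - \frac{256993583}{8} = - \frac{256993607}{8} \approx -3.2124 \cdot 10^{7}$)
$\left(E{\left(165,J{\left(11,-11 \right)} \right)} + 9740\right) + r = \left(\left(5 + 2 \sqrt{17}\right) + 9740\right) - \frac{256993607}{8} = \left(9745 + 2 \sqrt{17}\right) - \frac{256993607}{8} = - \frac{256915647}{8} + 2 \sqrt{17}$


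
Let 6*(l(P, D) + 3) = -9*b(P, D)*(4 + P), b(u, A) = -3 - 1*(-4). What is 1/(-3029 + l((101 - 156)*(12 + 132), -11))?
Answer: 1/8842 ≈ 0.00011310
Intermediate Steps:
b(u, A) = 1 (b(u, A) = -3 + 4 = 1)
l(P, D) = -9 - 3*P/2 (l(P, D) = -3 + (-9*(4 + P))/6 = -3 + (-36 - 9*P)/6 = -3 + (-6 - 3*P/2) = -9 - 3*P/2)
1/(-3029 + l((101 - 156)*(12 + 132), -11)) = 1/(-3029 + (-9 - 3*(101 - 156)*(12 + 132)/2)) = 1/(-3029 + (-9 - (-165)*144/2)) = 1/(-3029 + (-9 - 3/2*(-7920))) = 1/(-3029 + (-9 + 11880)) = 1/(-3029 + 11871) = 1/8842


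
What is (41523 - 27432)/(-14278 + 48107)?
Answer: 14091/33829 ≈ 0.41654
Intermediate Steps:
(41523 - 27432)/(-14278 + 48107) = 14091/33829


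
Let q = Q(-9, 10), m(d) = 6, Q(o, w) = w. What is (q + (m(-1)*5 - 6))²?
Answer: 1156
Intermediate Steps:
q = 10
(q + (m(-1)*5 - 6))² = (10 + (6*5 - 6))² = (10 + (30 - 6))² = (10 + 24)² = 34² = 1156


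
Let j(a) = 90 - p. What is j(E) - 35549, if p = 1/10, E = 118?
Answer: -354591/10 ≈ -35459.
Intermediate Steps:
p = ⅒ ≈ 0.10000
j(a) = 899/10 (j(a) = 90 - 1*⅒ = 90 - ⅒ = 899/10)
j(E) - 35549 = 899/10 - 35549 = -354591/10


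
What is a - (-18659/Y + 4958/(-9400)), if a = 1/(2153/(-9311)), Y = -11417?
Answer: -627503810121/115529764700 ≈ -5.4315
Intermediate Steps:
a = -9311/2153 (a = 1/(2153*(-1/9311)) = 1/(-2153/9311) = -9311/2153 ≈ -4.3247)
a - (-18659/Y + 4958/(-9400)) = -9311/2153 - (-18659/(-11417) + 4958/(-9400)) = -9311/2153 - (-18659*(-1/11417) + 4958*(-1/9400)) = -9311/2153 - (18659/11417 - 2479/4700) = -9311/2153 - 1*59394557/53659900 = -9311/2153 - 59394557/53659900 = -627503810121/115529764700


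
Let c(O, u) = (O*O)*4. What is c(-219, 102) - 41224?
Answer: 150620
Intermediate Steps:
c(O, u) = 4*O² (c(O, u) = O²*4 = 4*O²)
c(-219, 102) - 41224 = 4*(-219)² - 41224 = 4*47961 - 41224 = 191844 - 41224 = 150620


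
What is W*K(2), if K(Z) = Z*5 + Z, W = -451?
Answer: -5412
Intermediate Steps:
K(Z) = 6*Z (K(Z) = 5*Z + Z = 6*Z)
W*K(2) = -2706*2 = -451*12 = -5412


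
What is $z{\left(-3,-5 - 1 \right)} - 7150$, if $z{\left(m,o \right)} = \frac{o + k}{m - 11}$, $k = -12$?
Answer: $- \frac{50041}{7} \approx -7148.7$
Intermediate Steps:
$z{\left(m,o \right)} = \frac{-12 + o}{-11 + m}$ ($z{\left(m,o \right)} = \frac{o - 12}{m - 11} = \frac{-12 + o}{-11 + m}$)
$z{\left(-3,-5 - 1 \right)} - 7150 = \frac{-12 - 6}{-11 - 3} - 7150 = \frac{-12 - 6}{-14} - 7150 = \left(- \frac{1}{14}\right) \left(-18\right) - 7150 = \frac{9}{7} - 7150 = - \frac{50041}{7}$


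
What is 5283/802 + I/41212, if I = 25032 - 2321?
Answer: 117968609/16526012 ≈ 7.1384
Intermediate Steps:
I = 22711
5283/802 + I/41212 = 5283/802 + 22711/41212 = 117968609/16526012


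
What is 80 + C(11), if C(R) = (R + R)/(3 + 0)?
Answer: 262/3 ≈ 87.333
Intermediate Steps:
C(R) = 2*R/3 (C(R) = (2*R)/3 = (2*R)*(1/3) = 2*R/3)
80 + C(11) = 80 + (2/3)*11 = 80 + 22/3 = 262/3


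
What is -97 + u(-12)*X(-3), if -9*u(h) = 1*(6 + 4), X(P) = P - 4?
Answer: -803/9 ≈ -89.222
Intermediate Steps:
X(P) = -4 + P
u(h) = -10/9 (u(h) = -(6 + 4)/9 = -10/9)
-97 + u(-12)*X(-3) = -97 - 10*(-4 - 3)/9 = -97 - 10/9*(-7) = -97 + 70/9 = -803/9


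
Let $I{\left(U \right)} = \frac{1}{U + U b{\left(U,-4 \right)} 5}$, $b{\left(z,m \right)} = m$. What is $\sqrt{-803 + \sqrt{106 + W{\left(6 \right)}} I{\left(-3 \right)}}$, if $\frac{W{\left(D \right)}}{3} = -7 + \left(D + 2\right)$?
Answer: $\frac{\sqrt{-2608947 + 57 \sqrt{109}}}{57} \approx 28.334 i$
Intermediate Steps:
$W{\left(D \right)} = -15 + 3 D$ ($W{\left(D \right)} = 3 \left(-7 + \left(D + 2\right)\right) = 3 \left(-7 + \left(2 + D\right)\right) = 3 \left(-5 + D\right) = -15 + 3 D$)
$I{\left(U \right)} = - \frac{1}{19 U}$ ($I{\left(U \right)} = \frac{1}{U + U \left(-4\right) 5} = \frac{1}{U + - 4 U 5} = \frac{1}{U - 20 U} = \frac{1}{\left(-19\right) U} = - \frac{1}{19 U}$)
$\sqrt{-803 + \sqrt{106 + W{\left(6 \right)}} I{\left(-3 \right)}} = \sqrt{-803 + \sqrt{106 + \left(-15 + 3 \cdot 6\right)} \left(- \frac{1}{19 \left(-3\right)}\right)} = \sqrt{-803 + \sqrt{106 + \left(-15 + 18\right)} \left(\left(- \frac{1}{19}\right) \left(- \frac{1}{3}\right)\right)} = \sqrt{-803 + \sqrt{106 + 3} \cdot \frac{1}{57}} = \sqrt{-803 + \sqrt{109} \cdot \frac{1}{57}} = \sqrt{-803 + \frac{\sqrt{109}}{57}}$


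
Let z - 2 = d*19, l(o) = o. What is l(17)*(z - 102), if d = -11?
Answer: -5253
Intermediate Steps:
z = -207 (z = 2 - 11*19 = 2 - 209 = -207)
l(17)*(z - 102) = 17*(-207 - 102) = 17*(-309) = -5253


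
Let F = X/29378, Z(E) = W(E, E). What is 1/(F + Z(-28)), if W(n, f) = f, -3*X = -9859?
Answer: -88134/2457893 ≈ -0.035858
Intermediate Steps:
X = 9859/3 (X = -⅓*(-9859) = 9859/3 ≈ 3286.3)
Z(E) = E
F = 9859/88134 (F = (9859/3)/29378 = (9859/3)*(1/29378) = 9859/88134 ≈ 0.11186)
1/(F + Z(-28)) = 1/(9859/88134 - 28) = 1/(-2457893/88134) = -88134/2457893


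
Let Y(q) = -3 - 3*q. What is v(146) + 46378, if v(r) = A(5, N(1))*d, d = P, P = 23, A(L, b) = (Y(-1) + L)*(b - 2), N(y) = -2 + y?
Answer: 46033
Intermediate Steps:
A(L, b) = L*(-2 + b) (A(L, b) = ((-3 - 3*(-1)) + L)*(b - 2) = ((-3 + 3) + L)*(-2 + b) = (0 + L)*(-2 + b) = L*(-2 + b))
d = 23
v(r) = -345 (v(r) = (5*(-2 + (-2 + 1)))*23 = (5*(-2 - 1))*23 = (5*(-3))*23 = -15*23 = -345)
v(146) + 46378 = -345 + 46378 = 46033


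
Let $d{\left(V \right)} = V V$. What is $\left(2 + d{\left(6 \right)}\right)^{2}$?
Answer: $1444$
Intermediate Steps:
$d{\left(V \right)} = V^{2}$
$\left(2 + d{\left(6 \right)}\right)^{2} = \left(2 + 6^{2}\right)^{2} = \left(2 + 36\right)^{2} = 38^{2} = 1444$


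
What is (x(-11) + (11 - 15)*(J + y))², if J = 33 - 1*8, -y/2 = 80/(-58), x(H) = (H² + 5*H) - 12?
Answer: 2735716/841 ≈ 3252.9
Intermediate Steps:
x(H) = -12 + H² + 5*H
y = 80/29 (y = -160/(-58) = -160*(-1)/58 = -2*(-40/29) = 80/29 ≈ 2.7586)
J = 25 (J = 33 - 8 = 25)
(x(-11) + (11 - 15)*(J + y))² = ((-12 + (-11)² + 5*(-11)) + (11 - 15)*(25 + 80/29))² = ((-12 + 121 - 55) - 4*805/29)² = (54 - 3220/29)² = (-1654/29)² = 2735716/841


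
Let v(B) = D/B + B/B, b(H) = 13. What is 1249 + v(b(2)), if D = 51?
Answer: 16301/13 ≈ 1253.9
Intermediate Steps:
v(B) = 1 + 51/B (v(B) = 51/B + B/B = 51/B + 1 = 1 + 51/B)
1249 + v(b(2)) = 1249 + (51 + 13)/13 = 1249 + (1/13)*64 = 1249 + 64/13 = 16301/13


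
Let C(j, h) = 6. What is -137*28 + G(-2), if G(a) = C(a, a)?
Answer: -3830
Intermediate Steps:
G(a) = 6
-137*28 + G(-2) = -137*28 + 6 = -3836 + 6 = -3830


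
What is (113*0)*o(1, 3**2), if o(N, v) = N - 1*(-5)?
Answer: 0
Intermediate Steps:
o(N, v) = 5 + N (o(N, v) = N + 5 = 5 + N)
(113*0)*o(1, 3**2) = (113*0)*(5 + 1) = 0*6 = 0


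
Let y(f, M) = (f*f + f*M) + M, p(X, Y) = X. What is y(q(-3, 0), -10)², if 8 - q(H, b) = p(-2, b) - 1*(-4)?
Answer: 1156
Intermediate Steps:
q(H, b) = 6 (q(H, b) = 8 - (-2 - 1*(-4)) = 8 - (-2 + 4) = 8 - 1*2 = 8 - 2 = 6)
y(f, M) = M + f² + M*f (y(f, M) = (f² + M*f) + M = M + f² + M*f)
y(q(-3, 0), -10)² = (-10 + 6² - 10*6)² = (-10 + 36 - 60)² = (-34)² = 1156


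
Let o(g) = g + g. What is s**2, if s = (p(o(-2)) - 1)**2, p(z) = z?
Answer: 625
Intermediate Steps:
o(g) = 2*g
s = 25 (s = (2*(-2) - 1)**2 = (-4 - 1)**2 = (-5)**2 = 25)
s**2 = 25**2 = 625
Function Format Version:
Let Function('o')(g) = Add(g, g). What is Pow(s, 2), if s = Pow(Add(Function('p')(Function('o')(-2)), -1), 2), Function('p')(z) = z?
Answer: 625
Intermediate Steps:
Function('o')(g) = Mul(2, g)
s = 25 (s = Pow(Add(Mul(2, -2), -1), 2) = Pow(Add(-4, -1), 2) = Pow(-5, 2) = 25)
Pow(s, 2) = Pow(25, 2) = 625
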